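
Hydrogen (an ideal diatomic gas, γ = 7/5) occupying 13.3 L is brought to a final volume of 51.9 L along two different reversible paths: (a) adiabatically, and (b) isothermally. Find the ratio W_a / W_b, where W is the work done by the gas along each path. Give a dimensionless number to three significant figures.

W_a / W_b ≈ 0.771

Path (a) adiabatic: W = P₁V₁(1 − (V₁/V₂)^(γ−1))/(γ−1) → W_a/(P₁V₁) = 1.05.
Path (b) isothermal: W = P₁V₁ ln(V₂/V₁) → W_b/(P₁V₁) = 1.362.
W_a / W_b = 1.05 / 1.362 = 0.7711.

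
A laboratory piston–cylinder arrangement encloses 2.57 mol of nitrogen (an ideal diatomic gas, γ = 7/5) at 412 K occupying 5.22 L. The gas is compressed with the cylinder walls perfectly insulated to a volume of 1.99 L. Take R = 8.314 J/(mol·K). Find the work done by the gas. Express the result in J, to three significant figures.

W ≈ -10400 J

Adiabatic: TV^(γ−1) = const with γ = 7/5.
T₂ = T₁ (V₁/V₂)^(γ−1) = 412 × (5.22/1.99)^0.4 = 412 × 1.471 = 605.9 K.
W_by = nCᵥ(T₁ − T₂) = (2.57)(20.79)(412 − 605.9) = -10359 J.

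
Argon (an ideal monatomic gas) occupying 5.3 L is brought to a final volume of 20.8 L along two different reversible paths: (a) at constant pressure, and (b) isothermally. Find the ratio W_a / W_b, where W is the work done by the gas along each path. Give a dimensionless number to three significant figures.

W_a / W_b ≈ 2.14

Path (a) isobaric: W = P₁(V₂ − V₁) → W_a/(P₁V₁) = 2.925.
Path (b) isothermal: W = P₁V₁ ln(V₂/V₁) → W_b/(P₁V₁) = 1.367.
W_a / W_b = 2.925 / 1.367 = 2.139.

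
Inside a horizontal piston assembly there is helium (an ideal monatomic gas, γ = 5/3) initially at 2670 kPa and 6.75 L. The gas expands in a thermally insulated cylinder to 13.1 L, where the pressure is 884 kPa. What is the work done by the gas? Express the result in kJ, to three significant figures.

Adiabatic: W = (P₁V₁ − P₂V₂)/(γ − 1) with γ = 5/3.
P₁V₁ = 18022 J, P₂V₂ = 11580 J.
W = (18022 − 11580) / 0.6667 = 9663 J.

W ≈ 9.66 kJ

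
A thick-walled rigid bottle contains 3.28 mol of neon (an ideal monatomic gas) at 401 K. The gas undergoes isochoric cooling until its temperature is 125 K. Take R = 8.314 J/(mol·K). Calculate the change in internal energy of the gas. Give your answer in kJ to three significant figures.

Constant volume ⇒ W = 0, so Q = ΔU = nCᵥΔT with Cᵥ = 3R/2 = 12.47 J/(mol·K).
ΔU = (3.28)(12.47)(125 − 401) = -11290 J.

ΔU ≈ -11.3 kJ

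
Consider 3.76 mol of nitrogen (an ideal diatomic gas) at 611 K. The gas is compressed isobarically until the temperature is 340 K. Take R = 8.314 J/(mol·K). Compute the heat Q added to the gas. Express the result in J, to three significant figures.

Q ≈ -29700 J

Isobaric: W = nRΔT = (3.76)(8.314)(-271) = -8472 J.
ΔU = nCᵥΔT with Cᵥ = 5R/2: ΔU = (3.76)(20.79)(-271) = -21179 J.
Q = ΔU + W = -21179 − 8472 = -29651 J.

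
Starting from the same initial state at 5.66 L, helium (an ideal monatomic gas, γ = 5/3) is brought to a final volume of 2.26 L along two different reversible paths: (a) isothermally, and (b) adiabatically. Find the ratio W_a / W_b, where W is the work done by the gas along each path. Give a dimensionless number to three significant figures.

W_a / W_b ≈ 0.725

Path (a) isothermal: W = P₁V₁ ln(V₂/V₁) → W_a/(P₁V₁) = -0.9181.
Path (b) adiabatic: W = P₁V₁(1 − (V₁/V₂)^(γ−1))/(γ−1) → W_b/(P₁V₁) = -1.266.
W_a / W_b = -0.9181 / -1.266 = 0.725.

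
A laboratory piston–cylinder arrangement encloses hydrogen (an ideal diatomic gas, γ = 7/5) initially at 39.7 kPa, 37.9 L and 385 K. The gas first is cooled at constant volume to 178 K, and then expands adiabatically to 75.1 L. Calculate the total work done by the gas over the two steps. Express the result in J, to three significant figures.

W_total ≈ 416 J

Step 1 (isochoric): W = 0 (constant volume).
After step 1: P = 18.35 kPa (V unchanged).
Step 2 (adiabatic): W = (P₁V₁ − P₂V₂)/(γ−1) = (695.6 − 529.2)/0.4 = 416.2 J.
W_total = 0 + 416.2 = 416.2 J.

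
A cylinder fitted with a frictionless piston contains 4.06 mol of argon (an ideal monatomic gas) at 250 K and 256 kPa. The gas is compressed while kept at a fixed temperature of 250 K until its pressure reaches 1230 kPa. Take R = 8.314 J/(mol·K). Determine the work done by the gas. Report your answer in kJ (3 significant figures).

Isothermal process: W = nRT ln(V₂/V₁) = nRT ln(P₁/P₂).
W = (4.06)(8.314)(250) × ln(256/1230)
  = 8439 × ln(0.2081) = 8439 × -1.57
W_by_gas = -13245 J.

W ≈ -13.2 kJ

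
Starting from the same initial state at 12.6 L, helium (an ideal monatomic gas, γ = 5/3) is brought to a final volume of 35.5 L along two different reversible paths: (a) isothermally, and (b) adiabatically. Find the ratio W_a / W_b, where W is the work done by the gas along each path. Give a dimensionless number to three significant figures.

Path (a) isothermal: W = P₁V₁ ln(V₂/V₁) → W_a/(P₁V₁) = 1.036.
Path (b) adiabatic: W = P₁V₁(1 − (V₁/V₂)^(γ−1))/(γ−1) → W_b/(P₁V₁) = 0.7481.
W_a / W_b = 1.036 / 0.7481 = 1.385.

W_a / W_b ≈ 1.38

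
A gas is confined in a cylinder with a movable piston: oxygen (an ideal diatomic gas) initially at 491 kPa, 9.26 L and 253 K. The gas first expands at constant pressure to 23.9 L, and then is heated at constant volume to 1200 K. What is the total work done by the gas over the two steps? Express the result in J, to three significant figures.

W_total ≈ 7190 J

Step 1 (isobaric): W = PΔV = (491 kPa)(23.9 − 9.26 L) = 7188 J.
Step 2 (isochoric): W = 0 (constant volume).
W_total = 7188 + 0 = 7188 J.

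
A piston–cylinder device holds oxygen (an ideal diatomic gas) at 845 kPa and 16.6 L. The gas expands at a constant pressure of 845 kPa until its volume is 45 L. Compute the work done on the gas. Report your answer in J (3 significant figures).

W ≈ -24000 J

Isobaric: W = P ΔV.
W = (845 kPa)(45 − 16.6 L) = (845)(28.4) = 23998 J.
Work on gas = −W_by = -23998 J.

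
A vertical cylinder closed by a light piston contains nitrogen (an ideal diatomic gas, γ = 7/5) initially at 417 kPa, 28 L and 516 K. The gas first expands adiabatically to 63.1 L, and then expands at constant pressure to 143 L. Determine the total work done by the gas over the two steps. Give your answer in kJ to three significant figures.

W_total ≈ 18.8 kJ

Step 1 (adiabatic): W = (P₁V₁ − P₂V₂)/(γ−1) = (11676 − 8436)/0.4 = 8100 J.
After step 1: P = 133.7 kPa, V = 63.1 L, T = 372.8 K.
Step 2 (isobaric): W = PΔV = (133.7 kPa)(143 − 63.1 L) = 10682 J.
W_total = 8100 + 10682 = 18782 J.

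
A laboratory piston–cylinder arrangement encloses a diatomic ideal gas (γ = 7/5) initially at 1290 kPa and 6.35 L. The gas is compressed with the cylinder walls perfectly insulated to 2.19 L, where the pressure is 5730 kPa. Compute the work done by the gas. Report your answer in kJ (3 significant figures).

W ≈ -10.9 kJ

Adiabatic: W = (P₁V₁ − P₂V₂)/(γ − 1) with γ = 7/5.
P₁V₁ = 8191 J, P₂V₂ = 12549 J.
W = (8191 − 12549) / 0.4 = -10893 J.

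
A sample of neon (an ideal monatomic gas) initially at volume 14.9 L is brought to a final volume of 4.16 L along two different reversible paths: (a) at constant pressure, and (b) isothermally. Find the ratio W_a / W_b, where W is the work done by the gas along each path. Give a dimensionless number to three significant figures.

W_a / W_b ≈ 0.565

Path (a) isobaric: W = P₁(V₂ − V₁) → W_a/(P₁V₁) = -0.7208.
Path (b) isothermal: W = P₁V₁ ln(V₂/V₁) → W_b/(P₁V₁) = -1.276.
W_a / W_b = -0.7208 / -1.276 = 0.565.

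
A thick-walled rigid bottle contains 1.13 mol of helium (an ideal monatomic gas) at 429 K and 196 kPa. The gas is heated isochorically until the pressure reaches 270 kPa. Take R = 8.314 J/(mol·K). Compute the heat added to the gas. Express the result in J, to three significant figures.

Constant volume ⇒ W = 0, so Q = ΔU = nCᵥΔT with Cᵥ = 3R/2 = 12.47 J/(mol·K).
At constant V, T₂/T₁ = P₂/P₁ ⇒ ΔT = T₁(P₂/P₁ − 1) = 429·(270/196 − 1) = 162 K.
ΔU = (1.13)(12.47)(162) = 2283 J.

Q ≈ 2280 J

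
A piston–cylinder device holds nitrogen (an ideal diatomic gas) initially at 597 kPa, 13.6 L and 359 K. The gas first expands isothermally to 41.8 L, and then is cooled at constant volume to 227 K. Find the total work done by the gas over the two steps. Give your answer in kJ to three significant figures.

W_total ≈ 9.12 kJ

Step 1 (isothermal): W = P₁V₁ ln(V₂/V₁) = (8119) ln(41.8/13.6) = 9116 J.
Step 2 (isochoric): W = 0 (constant volume).
W_total = 9116 + 0 = 9116 J.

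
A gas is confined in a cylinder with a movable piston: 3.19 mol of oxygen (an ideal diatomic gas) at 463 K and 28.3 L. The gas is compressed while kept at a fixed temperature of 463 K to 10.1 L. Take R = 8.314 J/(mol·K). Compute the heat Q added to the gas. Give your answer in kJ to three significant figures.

Isothermal ⇒ ΔU = 0, so Q = W = nRT ln(V₂/V₁).
Q = (3.19)(8.314)(463) ln(10.1/28.3) = 12280 × -1.03 = -12652 J.

Q ≈ -12.7 kJ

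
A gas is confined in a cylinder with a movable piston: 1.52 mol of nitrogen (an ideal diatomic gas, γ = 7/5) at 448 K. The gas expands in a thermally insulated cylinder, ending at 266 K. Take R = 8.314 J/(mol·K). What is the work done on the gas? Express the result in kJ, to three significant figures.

Adiabatic ⇒ Q = 0, so W_by = −ΔU = nCᵥ(T₁ − T₂).
Cᵥ = 5R/2 = 20.79 J/(mol·K).
W = (1.52)(20.79)(448 − 266) = 5750 J.
Work on gas = −W_by = -5750 J.

W ≈ -5.75 kJ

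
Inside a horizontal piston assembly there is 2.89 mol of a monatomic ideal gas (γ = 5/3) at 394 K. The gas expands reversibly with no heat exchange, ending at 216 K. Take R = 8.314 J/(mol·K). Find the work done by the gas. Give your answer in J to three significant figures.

Adiabatic ⇒ Q = 0, so W_by = −ΔU = nCᵥ(T₁ − T₂).
Cᵥ = 3R/2 = 12.47 J/(mol·K).
W = (2.89)(12.47)(394 − 216) = 6415 J.

W ≈ 6420 J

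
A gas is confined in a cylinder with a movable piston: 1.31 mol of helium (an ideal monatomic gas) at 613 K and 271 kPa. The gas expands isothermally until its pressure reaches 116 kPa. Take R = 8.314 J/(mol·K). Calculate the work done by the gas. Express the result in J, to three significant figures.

Isothermal process: W = nRT ln(V₂/V₁) = nRT ln(P₁/P₂).
W = (1.31)(8.314)(613) × ln(271/116)
  = 6676 × ln(2.336) = 6676 × 0.8485
W_by_gas = 5665 J.

W ≈ 5670 J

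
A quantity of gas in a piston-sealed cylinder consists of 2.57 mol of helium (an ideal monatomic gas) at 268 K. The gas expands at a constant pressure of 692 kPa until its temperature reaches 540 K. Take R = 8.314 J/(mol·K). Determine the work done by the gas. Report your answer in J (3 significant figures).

W ≈ 5810 J

Isobaric: W = P ΔV = nR ΔT.
W = (2.57)(8.314)(540 − 268) = 5812 J.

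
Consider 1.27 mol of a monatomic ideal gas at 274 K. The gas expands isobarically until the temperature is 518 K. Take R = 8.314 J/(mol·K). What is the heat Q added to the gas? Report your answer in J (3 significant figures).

Isobaric: W = nRΔT = (1.27)(8.314)(244) = 2576 J.
ΔU = nCᵥΔT with Cᵥ = 3R/2: ΔU = (1.27)(12.47)(244) = 3865 J.
Q = ΔU + W = 3865 + 2576 = 6441 J.

Q ≈ 6440 J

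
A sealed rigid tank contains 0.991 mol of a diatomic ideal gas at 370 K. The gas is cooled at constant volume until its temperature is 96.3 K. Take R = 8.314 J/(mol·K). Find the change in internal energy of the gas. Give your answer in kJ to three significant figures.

Constant volume ⇒ W = 0, so Q = ΔU = nCᵥΔT with Cᵥ = 5R/2 = 20.79 J/(mol·K).
ΔU = (0.991)(20.79)(96.3 − 370) = -5638 J.

ΔU ≈ -5.64 kJ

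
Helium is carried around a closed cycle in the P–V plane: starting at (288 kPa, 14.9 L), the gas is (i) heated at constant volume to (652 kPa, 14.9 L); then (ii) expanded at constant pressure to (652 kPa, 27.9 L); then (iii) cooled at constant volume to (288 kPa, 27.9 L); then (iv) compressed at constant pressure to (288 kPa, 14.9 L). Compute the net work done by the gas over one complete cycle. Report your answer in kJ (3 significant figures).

W_net ≈ 4.73 kJ

Constant-volume legs do no work.
W(ii) = (652)(27.9 − 14.9) = 8476 J; W(iv) = (288)(14.9 − 27.9) = -3744 J.
W_net = 8476 − 3744 = 4732 J (the clockwise enclosed area).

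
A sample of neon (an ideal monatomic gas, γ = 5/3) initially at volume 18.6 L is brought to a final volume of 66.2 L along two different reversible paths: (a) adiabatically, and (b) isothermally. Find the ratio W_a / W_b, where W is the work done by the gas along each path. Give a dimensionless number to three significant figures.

W_a / W_b ≈ 0.675

Path (a) adiabatic: W = P₁V₁(1 − (V₁/V₂)^(γ−1))/(γ−1) → W_a/(P₁V₁) = 0.8565.
Path (b) isothermal: W = P₁V₁ ln(V₂/V₁) → W_b/(P₁V₁) = 1.27.
W_a / W_b = 0.8565 / 1.27 = 0.6747.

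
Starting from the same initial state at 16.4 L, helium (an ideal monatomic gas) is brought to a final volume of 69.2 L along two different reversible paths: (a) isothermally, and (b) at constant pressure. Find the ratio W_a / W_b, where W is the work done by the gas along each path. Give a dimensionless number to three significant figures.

W_a / W_b ≈ 0.447

Path (a) isothermal: W = P₁V₁ ln(V₂/V₁) → W_a/(P₁V₁) = 1.44.
Path (b) isobaric: W = P₁(V₂ − V₁) → W_b/(P₁V₁) = 3.22.
W_a / W_b = 1.44 / 3.22 = 0.4472.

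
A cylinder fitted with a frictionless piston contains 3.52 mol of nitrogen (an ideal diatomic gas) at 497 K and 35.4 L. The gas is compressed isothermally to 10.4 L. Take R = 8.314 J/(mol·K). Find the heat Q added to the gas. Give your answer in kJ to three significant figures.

Q ≈ -17.8 kJ

Isothermal ⇒ ΔU = 0, so Q = W = nRT ln(V₂/V₁).
Q = (3.52)(8.314)(497) ln(10.4/35.4) = 14545 × -1.225 = -17816 J.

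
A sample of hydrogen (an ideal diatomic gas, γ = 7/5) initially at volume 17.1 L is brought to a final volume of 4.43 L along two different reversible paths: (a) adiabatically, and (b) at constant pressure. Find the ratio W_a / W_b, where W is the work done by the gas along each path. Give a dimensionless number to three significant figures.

W_a / W_b ≈ 2.42

Path (a) adiabatic: W = P₁V₁(1 − (V₁/V₂)^(γ−1))/(γ−1) → W_a/(P₁V₁) = -1.791.
Path (b) isobaric: W = P₁(V₂ − V₁) → W_b/(P₁V₁) = -0.7409.
W_a / W_b = -1.791 / -0.7409 = 2.417.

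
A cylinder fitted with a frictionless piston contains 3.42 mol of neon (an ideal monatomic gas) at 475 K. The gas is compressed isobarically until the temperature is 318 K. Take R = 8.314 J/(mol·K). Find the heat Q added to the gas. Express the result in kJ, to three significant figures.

Q ≈ -11.2 kJ

Isobaric: W = nRΔT = (3.42)(8.314)(-157) = -4464 J.
ΔU = nCᵥΔT with Cᵥ = 3R/2: ΔU = (3.42)(12.47)(-157) = -6696 J.
Q = ΔU + W = -6696 − 4464 = -11160 J.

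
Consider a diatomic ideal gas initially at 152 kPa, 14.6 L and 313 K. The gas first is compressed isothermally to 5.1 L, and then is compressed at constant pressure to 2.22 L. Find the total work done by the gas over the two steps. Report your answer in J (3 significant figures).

Step 1 (isothermal): W = P₁V₁ ln(V₂/V₁) = (2219) ln(5.1/14.6) = -2334 J.
After step 1: P = 435.1 kPa, V = 5.1 L, T = 313 K.
Step 2 (isobaric): W = PΔV = (435.1 kPa)(2.22 − 5.1 L) = -1253 J.
W_total = -2334 − 1253 = -3587 J.

W_total ≈ -3590 J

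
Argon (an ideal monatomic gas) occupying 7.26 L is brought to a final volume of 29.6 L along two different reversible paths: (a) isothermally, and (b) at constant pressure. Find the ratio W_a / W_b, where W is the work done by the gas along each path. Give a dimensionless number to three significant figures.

Path (a) isothermal: W = P₁V₁ ln(V₂/V₁) → W_a/(P₁V₁) = 1.405.
Path (b) isobaric: W = P₁(V₂ − V₁) → W_b/(P₁V₁) = 3.077.
W_a / W_b = 1.405 / 3.077 = 0.4567.

W_a / W_b ≈ 0.457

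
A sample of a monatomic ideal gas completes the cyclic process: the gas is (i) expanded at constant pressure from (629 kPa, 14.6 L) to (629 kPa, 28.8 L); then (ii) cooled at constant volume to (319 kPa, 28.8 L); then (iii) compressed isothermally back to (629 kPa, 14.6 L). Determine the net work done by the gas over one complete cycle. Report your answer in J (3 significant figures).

W_net ≈ 2690 J

Leg (i): W = PΔV = (629)(28.8 − 14.6) = 8932 J.
Leg (ii): W = 0.
Leg (iii): W = PᵢVᵢ ln(V_f/Vᵢ) = (9187) ln(14.6/28.8) = -6241 J.
W_net = 8932 − 6241 = 2690 J.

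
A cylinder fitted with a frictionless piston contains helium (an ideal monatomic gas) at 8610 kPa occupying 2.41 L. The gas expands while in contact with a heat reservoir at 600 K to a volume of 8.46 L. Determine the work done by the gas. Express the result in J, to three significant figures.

W ≈ 26100 J

Isothermal: W = nRT ln(V₂/V₁) = P₁V₁ ln(V₂/V₁).
P₁V₁ = (8610 kPa)(2.41 L) = 20750 J.
W = 20750 × ln(8.46/2.41) = 20750 × 1.256
W_by_gas = 26056 J.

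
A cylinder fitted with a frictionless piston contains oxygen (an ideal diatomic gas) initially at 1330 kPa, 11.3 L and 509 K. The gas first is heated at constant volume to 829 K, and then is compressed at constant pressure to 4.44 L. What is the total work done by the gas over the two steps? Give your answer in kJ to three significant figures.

W_total ≈ -14.9 kJ

Step 1 (isochoric): W = 0 (constant volume).
After step 1: P = 2166 kPa (V unchanged).
Step 2 (isobaric): W = PΔV = (2166 kPa)(4.44 − 11.3 L) = -14860 J.
W_total = 0 − 14860 = -14860 J.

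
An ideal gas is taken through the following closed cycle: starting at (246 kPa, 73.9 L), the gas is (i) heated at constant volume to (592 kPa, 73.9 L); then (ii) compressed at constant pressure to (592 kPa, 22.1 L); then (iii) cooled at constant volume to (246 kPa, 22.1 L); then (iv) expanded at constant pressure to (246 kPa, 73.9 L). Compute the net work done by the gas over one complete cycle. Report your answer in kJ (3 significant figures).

Constant-volume legs do no work.
W(ii) = (592)(22.1 − 73.9) = -30666 J; W(iv) = (246)(73.9 − 22.1) = 12743 J.
W_net = -30666 + 12743 = -17923 J (the counter-clockwise enclosed area).

W_net ≈ -17.9 kJ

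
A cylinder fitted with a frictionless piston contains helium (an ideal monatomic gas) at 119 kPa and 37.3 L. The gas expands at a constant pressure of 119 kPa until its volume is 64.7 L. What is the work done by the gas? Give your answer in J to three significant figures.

Isobaric: W = P ΔV.
W = (119 kPa)(64.7 − 37.3 L) = (119)(27.4) = 3261 J.

W ≈ 3260 J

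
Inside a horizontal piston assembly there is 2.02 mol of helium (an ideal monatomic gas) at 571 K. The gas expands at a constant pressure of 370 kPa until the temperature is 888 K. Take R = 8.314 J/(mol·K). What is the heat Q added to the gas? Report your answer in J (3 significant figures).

Q ≈ 13300 J

Isobaric: W = nRΔT = (2.02)(8.314)(317) = 5324 J.
ΔU = nCᵥΔT with Cᵥ = 3R/2: ΔU = (2.02)(12.47)(317) = 7986 J.
Q = ΔU + W = 7986 + 5324 = 13309 J.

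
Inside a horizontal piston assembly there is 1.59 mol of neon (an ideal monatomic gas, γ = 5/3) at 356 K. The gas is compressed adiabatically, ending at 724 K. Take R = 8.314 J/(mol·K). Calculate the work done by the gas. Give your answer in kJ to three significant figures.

W ≈ -7.30 kJ

Adiabatic ⇒ Q = 0, so W_by = −ΔU = nCᵥ(T₁ − T₂).
Cᵥ = 3R/2 = 12.47 J/(mol·K).
W = (1.59)(12.47)(356 − 724) = -7297 J.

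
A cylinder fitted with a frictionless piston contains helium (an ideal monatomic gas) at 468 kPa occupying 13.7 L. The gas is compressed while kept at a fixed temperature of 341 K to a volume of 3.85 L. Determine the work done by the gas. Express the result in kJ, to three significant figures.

Isothermal: W = nRT ln(V₂/V₁) = P₁V₁ ln(V₂/V₁).
P₁V₁ = (468 kPa)(13.7 L) = 6412 J.
W = 6412 × ln(3.85/13.7) = 6412 × -1.269
W_by_gas = -8138 J.

W ≈ -8.14 kJ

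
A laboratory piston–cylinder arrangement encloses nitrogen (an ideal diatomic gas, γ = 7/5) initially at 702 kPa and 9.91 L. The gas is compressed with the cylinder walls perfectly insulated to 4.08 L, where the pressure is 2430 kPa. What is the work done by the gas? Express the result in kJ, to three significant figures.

Adiabatic: W = (P₁V₁ − P₂V₂)/(γ − 1) with γ = 7/5.
P₁V₁ = 6957 J, P₂V₂ = 9914 J.
W = (6957 − 9914) / 0.4 = -7394 J.

W ≈ -7.39 kJ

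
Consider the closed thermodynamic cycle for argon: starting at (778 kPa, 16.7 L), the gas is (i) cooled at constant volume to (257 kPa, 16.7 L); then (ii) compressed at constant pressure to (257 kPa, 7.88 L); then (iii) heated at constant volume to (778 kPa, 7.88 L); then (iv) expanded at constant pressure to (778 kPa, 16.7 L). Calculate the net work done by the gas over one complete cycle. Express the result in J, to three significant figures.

W_net ≈ 4600 J

Constant-volume legs do no work.
W(ii) = (257)(7.88 − 16.7) = -2267 J; W(iv) = (778)(16.7 − 7.88) = 6862 J.
W_net = -2267 + 6862 = 4595 J (the clockwise enclosed area).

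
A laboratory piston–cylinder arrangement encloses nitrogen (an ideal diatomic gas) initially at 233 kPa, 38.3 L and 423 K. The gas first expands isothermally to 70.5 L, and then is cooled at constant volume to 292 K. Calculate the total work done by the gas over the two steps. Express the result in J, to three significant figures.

W_total ≈ 5450 J

Step 1 (isothermal): W = P₁V₁ ln(V₂/V₁) = (8924) ln(70.5/38.3) = 5445 J.
Step 2 (isochoric): W = 0 (constant volume).
W_total = 5445 + 0 = 5445 J.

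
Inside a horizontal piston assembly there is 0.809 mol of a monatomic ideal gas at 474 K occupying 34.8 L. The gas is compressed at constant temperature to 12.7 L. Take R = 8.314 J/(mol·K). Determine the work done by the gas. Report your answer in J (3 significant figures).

W ≈ -3210 J

Isothermal: W = nRT ln(V₂/V₁).
W = (0.809)(8.314)(474) × ln(12.7/34.8)
  = 3188 × -1.008
W_by_gas = -3214 J.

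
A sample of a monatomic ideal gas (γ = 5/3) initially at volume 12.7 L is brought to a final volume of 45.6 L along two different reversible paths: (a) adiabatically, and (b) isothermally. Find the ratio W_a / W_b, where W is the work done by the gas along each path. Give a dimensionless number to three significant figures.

Path (a) adiabatic: W = P₁V₁(1 − (V₁/V₂)^(γ−1))/(γ−1) → W_a/(P₁V₁) = 0.8603.
Path (b) isothermal: W = P₁V₁ ln(V₂/V₁) → W_b/(P₁V₁) = 1.278.
W_a / W_b = 0.8603 / 1.278 = 0.673.

W_a / W_b ≈ 0.673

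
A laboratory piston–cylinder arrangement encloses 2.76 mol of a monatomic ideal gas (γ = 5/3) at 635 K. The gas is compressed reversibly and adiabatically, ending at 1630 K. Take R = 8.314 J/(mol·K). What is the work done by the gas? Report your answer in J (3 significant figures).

Adiabatic ⇒ Q = 0, so W_by = −ΔU = nCᵥ(T₁ − T₂).
Cᵥ = 3R/2 = 12.47 J/(mol·K).
W = (2.76)(12.47)(635 − 1630) = -34248 J.

W ≈ -34200 J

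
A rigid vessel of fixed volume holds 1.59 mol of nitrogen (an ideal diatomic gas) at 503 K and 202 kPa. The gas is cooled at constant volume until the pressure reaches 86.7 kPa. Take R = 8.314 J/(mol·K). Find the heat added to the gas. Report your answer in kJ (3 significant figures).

Q ≈ -9.49 kJ

Constant volume ⇒ W = 0, so Q = ΔU = nCᵥΔT with Cᵥ = 5R/2 = 20.79 J/(mol·K).
At constant V, T₂/T₁ = P₂/P₁ ⇒ ΔT = T₁(P₂/P₁ − 1) = 503·(86.7/202 − 1) = -287.1 K.
ΔU = (1.59)(20.79)(-287.1) = -9488 J.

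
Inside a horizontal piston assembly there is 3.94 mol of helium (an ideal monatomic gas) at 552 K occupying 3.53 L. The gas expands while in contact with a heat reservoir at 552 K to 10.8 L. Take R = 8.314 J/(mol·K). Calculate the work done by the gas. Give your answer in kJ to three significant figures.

W ≈ 20.2 kJ

Isothermal: W = nRT ln(V₂/V₁).
W = (3.94)(8.314)(552) × ln(10.8/3.53)
  = 18082 × 1.118
W_by_gas = 20220 J.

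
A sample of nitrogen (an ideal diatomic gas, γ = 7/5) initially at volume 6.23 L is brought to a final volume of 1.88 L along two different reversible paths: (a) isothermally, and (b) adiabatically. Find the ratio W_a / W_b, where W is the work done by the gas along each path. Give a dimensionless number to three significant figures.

W_a / W_b ≈ 0.779

Path (a) isothermal: W = P₁V₁ ln(V₂/V₁) → W_a/(P₁V₁) = -1.198.
Path (b) adiabatic: W = P₁V₁(1 − (V₁/V₂)^(γ−1))/(γ−1) → W_b/(P₁V₁) = -1.537.
W_a / W_b = -1.198 / -1.537 = 0.7794.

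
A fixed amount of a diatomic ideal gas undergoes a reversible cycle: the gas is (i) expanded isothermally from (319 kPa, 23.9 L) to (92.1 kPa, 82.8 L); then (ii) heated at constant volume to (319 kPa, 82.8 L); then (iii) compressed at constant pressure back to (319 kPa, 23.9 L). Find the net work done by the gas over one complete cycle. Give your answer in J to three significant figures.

W_net ≈ -9320 J

Leg (i): W = PᵢVᵢ ln(V_f/Vᵢ) = (7624) ln(82.8/23.9) = 9473 J.
Leg (ii): W = 0.
Leg (iii): W = PΔV = (319)(23.9 − 82.8) = -18789 J.
W_net = 9473 − 18789 = -9316 J.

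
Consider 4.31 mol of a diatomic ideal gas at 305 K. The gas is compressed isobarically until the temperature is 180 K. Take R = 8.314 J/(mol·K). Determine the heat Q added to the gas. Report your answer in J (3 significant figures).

Isobaric: W = nRΔT = (4.31)(8.314)(-125) = -4479 J.
ΔU = nCᵥΔT with Cᵥ = 5R/2: ΔU = (4.31)(20.79)(-125) = -11198 J.
Q = ΔU + W = -11198 − 4479 = -15677 J.

Q ≈ -15700 J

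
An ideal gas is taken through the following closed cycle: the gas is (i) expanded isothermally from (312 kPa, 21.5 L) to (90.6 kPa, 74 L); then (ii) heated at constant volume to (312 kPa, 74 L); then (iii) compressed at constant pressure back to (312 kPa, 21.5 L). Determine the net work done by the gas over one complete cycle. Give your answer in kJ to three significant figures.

W_net ≈ -8.09 kJ

Leg (i): W = PᵢVᵢ ln(V_f/Vᵢ) = (6708) ln(74/21.5) = 8291 J.
Leg (ii): W = 0.
Leg (iii): W = PΔV = (312)(21.5 − 74) = -16380 J.
W_net = 8291 − 16380 = -8089 J.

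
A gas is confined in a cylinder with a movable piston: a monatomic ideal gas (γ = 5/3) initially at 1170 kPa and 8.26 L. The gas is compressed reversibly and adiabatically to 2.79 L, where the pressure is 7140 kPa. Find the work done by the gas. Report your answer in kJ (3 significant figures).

Adiabatic: W = (P₁V₁ − P₂V₂)/(γ − 1) with γ = 5/3.
P₁V₁ = 9664 J, P₂V₂ = 19921 J.
W = (9664 − 19921) / 0.6667 = -15385 J.

W ≈ -15.4 kJ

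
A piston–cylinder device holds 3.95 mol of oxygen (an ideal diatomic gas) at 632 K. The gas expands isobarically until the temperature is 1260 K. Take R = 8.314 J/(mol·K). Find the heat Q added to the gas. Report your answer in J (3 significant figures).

Isobaric: W = nRΔT = (3.95)(8.314)(628) = 20624 J.
ΔU = nCᵥΔT with Cᵥ = 5R/2: ΔU = (3.95)(20.79)(628) = 51559 J.
Q = ΔU + W = 51559 + 20624 = 72183 J.

Q ≈ 72200 J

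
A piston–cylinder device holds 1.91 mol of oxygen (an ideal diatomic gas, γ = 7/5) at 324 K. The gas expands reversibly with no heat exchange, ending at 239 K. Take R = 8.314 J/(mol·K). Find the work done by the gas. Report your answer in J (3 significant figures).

W ≈ 3370 J

Adiabatic ⇒ Q = 0, so W_by = −ΔU = nCᵥ(T₁ − T₂).
Cᵥ = 5R/2 = 20.79 J/(mol·K).
W = (1.91)(20.79)(324 − 239) = 3374 J.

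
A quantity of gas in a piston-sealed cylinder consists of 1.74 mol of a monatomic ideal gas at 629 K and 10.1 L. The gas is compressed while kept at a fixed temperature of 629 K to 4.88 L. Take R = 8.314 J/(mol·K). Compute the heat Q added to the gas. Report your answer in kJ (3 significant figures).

Isothermal ⇒ ΔU = 0, so Q = W = nRT ln(V₂/V₁).
Q = (1.74)(8.314)(629) ln(4.88/10.1) = 9099 × -0.7274 = -6619 J.

Q ≈ -6.62 kJ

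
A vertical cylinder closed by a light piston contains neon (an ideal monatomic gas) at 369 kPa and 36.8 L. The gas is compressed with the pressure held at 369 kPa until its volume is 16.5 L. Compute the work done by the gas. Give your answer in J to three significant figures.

W ≈ -7490 J

Isobaric: W = P ΔV.
W = (369 kPa)(16.5 − 36.8 L) = (369)(-20.3) = -7491 J.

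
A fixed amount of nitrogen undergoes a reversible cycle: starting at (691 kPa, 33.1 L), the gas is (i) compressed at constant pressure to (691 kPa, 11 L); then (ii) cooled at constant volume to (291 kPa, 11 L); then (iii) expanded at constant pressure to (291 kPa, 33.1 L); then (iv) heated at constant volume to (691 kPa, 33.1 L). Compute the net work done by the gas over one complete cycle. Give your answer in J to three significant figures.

Constant-volume legs do no work.
W(i) = (691)(11 − 33.1) = -15271 J; W(iii) = (291)(33.1 − 11) = 6431 J.
W_net = -15271 + 6431 = -8840 J (the counter-clockwise enclosed area).

W_net ≈ -8840 J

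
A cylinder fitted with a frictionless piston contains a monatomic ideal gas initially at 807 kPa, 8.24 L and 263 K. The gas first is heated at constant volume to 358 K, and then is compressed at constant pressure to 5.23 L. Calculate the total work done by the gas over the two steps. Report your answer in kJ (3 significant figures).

Step 1 (isochoric): W = 0 (constant volume).
After step 1: P = 1099 kPa (V unchanged).
Step 2 (isobaric): W = PΔV = (1099 kPa)(5.23 − 8.24 L) = -3306 J.
W_total = 0 − 3306 = -3306 J.

W_total ≈ -3.31 kJ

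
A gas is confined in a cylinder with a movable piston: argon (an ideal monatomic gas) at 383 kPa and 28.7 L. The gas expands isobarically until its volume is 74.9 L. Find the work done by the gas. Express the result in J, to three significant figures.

Isobaric: W = P ΔV.
W = (383 kPa)(74.9 − 28.7 L) = (383)(46.2) = 17695 J.

W ≈ 17700 J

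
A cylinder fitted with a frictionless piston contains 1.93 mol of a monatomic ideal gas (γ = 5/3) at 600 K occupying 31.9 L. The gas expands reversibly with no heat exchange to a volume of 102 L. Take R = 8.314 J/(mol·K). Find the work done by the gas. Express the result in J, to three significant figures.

W ≈ 7790 J

Adiabatic: TV^(γ−1) = const with γ = 5/3.
T₂ = T₁ (V₁/V₂)^(γ−1) = 600 × (31.9/102)^0.667 = 600 × 0.4607 = 276.4 K.
W_by = nCᵥ(T₁ − T₂) = (1.93)(12.47)(600 − 276.4) = 7788 J.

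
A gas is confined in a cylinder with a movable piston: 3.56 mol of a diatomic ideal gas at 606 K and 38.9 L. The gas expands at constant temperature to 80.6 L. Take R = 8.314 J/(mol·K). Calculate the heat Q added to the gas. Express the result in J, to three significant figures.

Isothermal ⇒ ΔU = 0, so Q = W = nRT ln(V₂/V₁).
Q = (3.56)(8.314)(606) ln(80.6/38.9) = 17936 × 0.7285 = 13067 J.

Q ≈ 13100 J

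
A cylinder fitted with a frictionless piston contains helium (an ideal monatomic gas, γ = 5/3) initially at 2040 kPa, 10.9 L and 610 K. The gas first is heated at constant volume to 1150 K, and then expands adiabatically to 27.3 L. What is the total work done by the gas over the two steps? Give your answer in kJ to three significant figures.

W_total ≈ 28.8 kJ

Step 1 (isochoric): W = 0 (constant volume).
After step 1: P = 3846 kPa (V unchanged).
Step 2 (adiabatic): W = (P₁V₁ − P₂V₂)/(γ−1) = (41920 − 22730)/0.667 = 28785 J.
W_total = 0 + 28785 = 28785 J.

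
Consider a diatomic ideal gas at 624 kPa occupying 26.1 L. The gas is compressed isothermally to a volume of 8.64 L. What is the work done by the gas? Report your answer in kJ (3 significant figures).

W ≈ -18.0 kJ

Isothermal: W = nRT ln(V₂/V₁) = P₁V₁ ln(V₂/V₁).
P₁V₁ = (624 kPa)(26.1 L) = 16286 J.
W = 16286 × ln(8.64/26.1) = 16286 × -1.106
W_by_gas = -18005 J.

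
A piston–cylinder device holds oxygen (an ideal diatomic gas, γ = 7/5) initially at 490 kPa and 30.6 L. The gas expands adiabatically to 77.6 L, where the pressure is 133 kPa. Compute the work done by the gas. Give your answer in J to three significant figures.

W ≈ 11700 J

Adiabatic: W = (P₁V₁ − P₂V₂)/(γ − 1) with γ = 7/5.
P₁V₁ = 14994 J, P₂V₂ = 10321 J.
W = (14994 − 10321) / 0.4 = 11683 J.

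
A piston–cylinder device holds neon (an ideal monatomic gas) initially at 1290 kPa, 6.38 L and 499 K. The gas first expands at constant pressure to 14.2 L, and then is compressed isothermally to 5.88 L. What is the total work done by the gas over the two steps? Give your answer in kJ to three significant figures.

W_total ≈ -6.06 kJ

Step 1 (isobaric): W = PΔV = (1290 kPa)(14.2 − 6.38 L) = 10088 J.
After step 1: P = 1290 kPa, V = 14.2 L, T = 1111 K.
Step 2 (isothermal): W = P₁V₁ ln(V₂/V₁) = (18318) ln(5.88/14.2) = -16151 J.
W_total = 10088 − 16151 = -6063 J.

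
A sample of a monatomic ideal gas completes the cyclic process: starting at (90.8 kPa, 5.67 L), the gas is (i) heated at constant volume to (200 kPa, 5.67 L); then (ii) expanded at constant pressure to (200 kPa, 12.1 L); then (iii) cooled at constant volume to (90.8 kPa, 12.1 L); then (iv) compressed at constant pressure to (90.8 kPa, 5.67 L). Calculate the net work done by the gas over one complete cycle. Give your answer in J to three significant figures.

Constant-volume legs do no work.
W(ii) = (200)(12.1 − 5.67) = 1286 J; W(iv) = (90.8)(5.67 − 12.1) = -583.8 J.
W_net = 1286 − 583.8 = 702.2 J (the clockwise enclosed area).

W_net ≈ 702 J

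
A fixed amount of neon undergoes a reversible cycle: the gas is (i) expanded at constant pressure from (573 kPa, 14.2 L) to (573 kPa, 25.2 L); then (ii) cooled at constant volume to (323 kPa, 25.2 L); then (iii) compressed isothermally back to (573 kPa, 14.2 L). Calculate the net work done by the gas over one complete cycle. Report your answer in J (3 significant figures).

Leg (i): W = PΔV = (573)(25.2 − 14.2) = 6303 J.
Leg (ii): W = 0.
Leg (iii): W = PᵢVᵢ ln(V_f/Vᵢ) = (8140) ln(14.2/25.2) = -4669 J.
W_net = 6303 − 4669 = 1634 J.

W_net ≈ 1630 J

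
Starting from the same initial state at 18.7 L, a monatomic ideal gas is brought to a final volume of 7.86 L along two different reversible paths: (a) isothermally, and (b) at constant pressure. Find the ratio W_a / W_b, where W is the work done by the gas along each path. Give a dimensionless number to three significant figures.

Path (a) isothermal: W = P₁V₁ ln(V₂/V₁) → W_a/(P₁V₁) = -0.8667.
Path (b) isobaric: W = P₁(V₂ − V₁) → W_b/(P₁V₁) = -0.5797.
W_a / W_b = -0.8667 / -0.5797 = 1.495.

W_a / W_b ≈ 1.50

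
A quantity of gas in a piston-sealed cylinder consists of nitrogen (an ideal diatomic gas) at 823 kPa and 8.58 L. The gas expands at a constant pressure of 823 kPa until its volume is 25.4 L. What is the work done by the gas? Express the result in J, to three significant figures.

Isobaric: W = P ΔV.
W = (823 kPa)(25.4 − 8.58 L) = (823)(16.82) = 13843 J.

W ≈ 13800 J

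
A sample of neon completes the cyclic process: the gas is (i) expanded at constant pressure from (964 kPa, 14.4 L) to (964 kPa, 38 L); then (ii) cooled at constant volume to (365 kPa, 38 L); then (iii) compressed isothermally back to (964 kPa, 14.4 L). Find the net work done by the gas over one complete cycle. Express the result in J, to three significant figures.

W_net ≈ 9290 J

Leg (i): W = PΔV = (964)(38 − 14.4) = 22750 J.
Leg (ii): W = 0.
Leg (iii): W = PᵢVᵢ ln(V_f/Vᵢ) = (13870) ln(14.4/38) = -13459 J.
W_net = 22750 − 13459 = 9292 J.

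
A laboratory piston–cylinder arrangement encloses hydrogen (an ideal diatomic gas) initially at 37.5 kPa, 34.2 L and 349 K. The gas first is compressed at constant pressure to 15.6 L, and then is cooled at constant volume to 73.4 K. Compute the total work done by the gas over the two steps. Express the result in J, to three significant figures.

W_total ≈ -698 J

Step 1 (isobaric): W = PΔV = (37.5 kPa)(15.6 − 34.2 L) = -697.5 J.
Step 2 (isochoric): W = 0 (constant volume).
W_total = -697.5 + 0 = -697.5 J.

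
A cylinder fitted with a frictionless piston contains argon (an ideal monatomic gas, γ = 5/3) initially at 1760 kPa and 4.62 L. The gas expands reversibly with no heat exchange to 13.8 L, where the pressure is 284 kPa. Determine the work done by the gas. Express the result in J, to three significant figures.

Adiabatic: W = (P₁V₁ − P₂V₂)/(γ − 1) with γ = 5/3.
P₁V₁ = 8131 J, P₂V₂ = 3919 J.
W = (8131 − 3919) / 0.6667 = 6318 J.

W ≈ 6320 J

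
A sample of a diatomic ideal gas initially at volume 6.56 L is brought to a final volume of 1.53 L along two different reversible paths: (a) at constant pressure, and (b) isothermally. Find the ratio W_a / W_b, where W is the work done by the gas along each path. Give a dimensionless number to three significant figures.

W_a / W_b ≈ 0.527

Path (a) isobaric: W = P₁(V₂ − V₁) → W_a/(P₁V₁) = -0.7668.
Path (b) isothermal: W = P₁V₁ ln(V₂/V₁) → W_b/(P₁V₁) = -1.456.
W_a / W_b = -0.7668 / -1.456 = 0.5267.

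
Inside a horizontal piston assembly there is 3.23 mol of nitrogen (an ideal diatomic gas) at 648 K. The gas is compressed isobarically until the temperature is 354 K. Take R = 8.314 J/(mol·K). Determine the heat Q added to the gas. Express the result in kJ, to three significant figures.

Q ≈ -27.6 kJ

Isobaric: W = nRΔT = (3.23)(8.314)(-294) = -7895 J.
ΔU = nCᵥΔT with Cᵥ = 5R/2: ΔU = (3.23)(20.79)(-294) = -19738 J.
Q = ΔU + W = -19738 − 7895 = -27633 J.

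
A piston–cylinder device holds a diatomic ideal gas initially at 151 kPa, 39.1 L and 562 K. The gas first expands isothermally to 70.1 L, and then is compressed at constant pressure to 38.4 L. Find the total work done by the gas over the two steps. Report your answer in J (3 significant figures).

Step 1 (isothermal): W = P₁V₁ ln(V₂/V₁) = (5904) ln(70.1/39.1) = 3447 J.
After step 1: P = 84.22 kPa, V = 70.1 L, T = 562 K.
Step 2 (isobaric): W = PΔV = (84.22 kPa)(38.4 − 70.1 L) = -2670 J.
W_total = 3447 − 2670 = 776.9 J.

W_total ≈ 777 J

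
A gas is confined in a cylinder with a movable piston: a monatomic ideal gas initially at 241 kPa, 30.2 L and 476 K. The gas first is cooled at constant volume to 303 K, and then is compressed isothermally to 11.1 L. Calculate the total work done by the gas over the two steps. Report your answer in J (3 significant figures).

W_total ≈ -4640 J

Step 1 (isochoric): W = 0 (constant volume).
After step 1: P = 153.4 kPa (V unchanged).
Step 2 (isothermal): W = P₁V₁ ln(V₂/V₁) = (4633) ln(11.1/30.2) = -4637 J.
W_total = 0 − 4637 = -4637 J.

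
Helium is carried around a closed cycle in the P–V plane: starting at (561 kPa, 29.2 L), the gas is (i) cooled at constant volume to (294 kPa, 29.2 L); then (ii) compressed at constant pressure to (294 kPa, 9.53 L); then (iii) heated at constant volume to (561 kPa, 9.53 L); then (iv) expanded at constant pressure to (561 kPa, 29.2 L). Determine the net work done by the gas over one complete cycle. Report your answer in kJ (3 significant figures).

Constant-volume legs do no work.
W(ii) = (294)(9.53 − 29.2) = -5783 J; W(iv) = (561)(29.2 − 9.53) = 11035 J.
W_net = -5783 + 11035 = 5252 J (the clockwise enclosed area).

W_net ≈ 5.25 kJ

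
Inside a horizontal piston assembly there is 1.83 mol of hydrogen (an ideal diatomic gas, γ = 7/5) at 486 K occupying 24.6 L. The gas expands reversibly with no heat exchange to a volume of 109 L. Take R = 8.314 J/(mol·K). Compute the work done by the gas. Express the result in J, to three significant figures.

Adiabatic: TV^(γ−1) = const with γ = 7/5.
T₂ = T₁ (V₁/V₂)^(γ−1) = 486 × (24.6/109)^0.4 = 486 × 0.5513 = 267.9 K.
W_by = nCᵥ(T₁ − T₂) = (1.83)(20.79)(486 − 267.9) = 8294 J.

W ≈ 8290 J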